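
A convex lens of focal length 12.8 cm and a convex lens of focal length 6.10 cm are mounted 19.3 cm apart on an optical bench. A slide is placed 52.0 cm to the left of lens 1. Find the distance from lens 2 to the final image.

3.74 cm

Lens 1: 1/d_i1 = 1/f₁ − 1/d_o1 = 1/(12.8) − 1/(52.0) = 0.05889, so d_i1 = 16.98 cm.
The intermediate image is 16.98 cm to the right of lens 1, which is 19.3 − (16.98) = 2.320 cm to the left of lens 2, so d_o2 = +2.320 cm.
Lens 2: 1/d_i2 = 1/f₂ − 1/d_o2 = 1/(6.10) − 1/(2.320) = -0.2671, so d_i2 = -3.74 cm.
The final image is virtual, 3.74 cm to the left of lens 2 (overall magnification ≈ -0.53).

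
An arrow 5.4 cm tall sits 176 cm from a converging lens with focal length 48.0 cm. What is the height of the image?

1/d_i = 1/f − 1/d_o = 1/(48.00) − 1/(176) = 0.01515, so d_i = 66.00 cm.
m = −d_i/d_o = -0.3750.
|h_i| = |m|·h_o = 0.3750 × 5.4 = 2.03 cm. The image is real, inverted and reduced, on the far side of the lens.

2.03 cm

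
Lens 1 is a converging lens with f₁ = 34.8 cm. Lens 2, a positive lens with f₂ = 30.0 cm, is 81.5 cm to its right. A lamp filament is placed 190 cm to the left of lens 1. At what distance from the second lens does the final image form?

Lens 1: 1/d_i1 = 1/f₁ − 1/d_o1 = 1/(34.8) − 1/(190) = 0.02347, so d_i1 = 42.60 cm.
The intermediate image is 42.60 cm to the right of lens 1, which is 81.5 − (42.60) = 38.90 cm to the left of lens 2, so d_o2 = +38.90 cm.
Lens 2: 1/d_i2 = 1/f₂ − 1/d_o2 = 1/(30.0) − 1/(38.90) = 0.007626, so d_i2 = 131 cm.
The final image is real, 131 cm to the right of lens 2 (overall magnification ≈ 0.76).

131 cm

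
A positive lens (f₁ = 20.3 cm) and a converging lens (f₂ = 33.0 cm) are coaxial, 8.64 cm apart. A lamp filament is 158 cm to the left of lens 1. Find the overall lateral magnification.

m = -0.102

Lens 1: 1/d_i1 = 1/(20.3) − 1/(158) = 0.04293, so d_i1 = 23.29 cm; m₁ = −d_i1/d_o1 = -0.1474.
d_o2 = 8.64 − (23.29) = -14.65 cm (virtual object).
Lens 2: 1/d_i2 = 1/(33.0) − 1/(-14.65) = 0.09856, so d_i2 = 10.15 cm; m₂ = −d_i2/d_o2 = +0.6925.
m = m₁·m₂ = (-0.1474)(+0.6925) = -0.102.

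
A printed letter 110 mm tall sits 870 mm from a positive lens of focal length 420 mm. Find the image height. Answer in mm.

103 mm

1/d_i = 1/f − 1/d_o = 1/(420.0) − 1/(870) = 0.001232, so d_i = 812.0 mm.
m = −d_i/d_o = -0.9333.
|h_i| = |m|·h_o = 0.9333 × 110 = 103 mm. The image is real, inverted and reduced, on the far side of the lens.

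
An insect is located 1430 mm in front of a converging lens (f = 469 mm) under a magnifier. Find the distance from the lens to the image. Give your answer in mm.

698 mm

Lens equation: 1/v = 1/f − 1/u = 1/(469.0) − 1/(1430) = 0.002132 − 0.0006993 = 0.001433, so v = 698 mm.
The image is real, inverted and reduced, on the far side of the lens.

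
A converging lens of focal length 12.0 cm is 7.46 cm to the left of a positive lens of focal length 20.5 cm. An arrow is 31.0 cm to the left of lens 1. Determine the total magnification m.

Lens 1: 1/d_i1 = 1/(12.0) − 1/(31.0) = 0.05108, so d_i1 = 19.58 cm; m₁ = −d_i1/d_o1 = -0.6316.
d_o2 = 7.46 − (19.58) = -12.12 cm (virtual object).
Lens 2: 1/d_i2 = 1/(20.5) − 1/(-12.12) = 0.1313, so d_i2 = 7.617 cm; m₂ = −d_i2/d_o2 = +0.6284.
m = m₁·m₂ = (-0.6316)(+0.6284) = -0.397.

m = -0.397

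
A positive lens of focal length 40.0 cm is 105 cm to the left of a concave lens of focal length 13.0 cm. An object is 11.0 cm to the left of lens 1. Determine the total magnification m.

m = +0.135

Lens 1: 1/d_i1 = 1/(40.0) − 1/(11.0) = -0.06591, so d_i1 = -15.17 cm; m₁ = −d_i1/d_o1 = +1.379.
d_o2 = 105 − (-15.17) = 120.2 cm.
f₂ = −13.0 cm (diverging).
Lens 2: 1/d_i2 = 1/(-13.0) − 1/(120.2) = -0.08524, so d_i2 = -11.73 cm; m₂ = −d_i2/d_o2 = +0.09760.
m = m₁·m₂ = (+1.379)(+0.09760) = +0.135.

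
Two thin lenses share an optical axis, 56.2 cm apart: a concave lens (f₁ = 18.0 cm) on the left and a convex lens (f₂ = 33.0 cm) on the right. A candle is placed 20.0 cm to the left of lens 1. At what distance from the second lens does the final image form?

66.3 cm

Lens 1 is diverging, so f₁ = −18.0 cm.
Lens 1: 1/d_i1 = 1/f₁ − 1/d_o1 = 1/(-18.0) − 1/(20.0) = -0.1056, so d_i1 = -9.474 cm.
The intermediate image is 9.474 cm to the left of lens 1 (virtual), which is 56.2 − (-9.474) = 65.67 cm to the left of lens 2, so d_o2 = +65.67 cm.
Lens 2: 1/d_i2 = 1/f₂ − 1/d_o2 = 1/(33.0) − 1/(65.67) = 0.01508, so d_i2 = 66.3 cm.
The final image is real, 66.3 cm to the right of lens 2 (overall magnification ≈ -0.48).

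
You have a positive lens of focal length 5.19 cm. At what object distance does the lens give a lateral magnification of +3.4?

3.66 cm

m = −d_i/d_o ⇒ d_i = −m·d_o.
1/f = 1/d_o + 1/d_i = 1/d_o − 1/(m·d_o) = (1 − 1/m)/d_o, so d_o = f(1 − 1/m) = (5.190)(1 − 1/(+3.4)) = 3.66 cm.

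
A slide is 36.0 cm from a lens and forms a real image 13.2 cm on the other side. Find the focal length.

f = 9.66 cm (converging)

Real image ⇒ d_i = +13.2 cm.
1/f = 1/d_o + 1/d_i = 1/(36.0) + 1/(13.2) = 0.1035, so f = 9.66 cm.
Since f is positive, the lens is converging.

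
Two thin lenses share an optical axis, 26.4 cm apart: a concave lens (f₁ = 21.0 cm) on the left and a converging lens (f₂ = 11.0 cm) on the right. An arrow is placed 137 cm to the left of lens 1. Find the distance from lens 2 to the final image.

14.6 cm

Lens 1 is diverging, so f₁ = −21.0 cm.
Lens 1: 1/d_i1 = 1/f₁ − 1/d_o1 = 1/(-21.0) − 1/(137) = -0.05492, so d_i1 = -18.21 cm.
The intermediate image is 18.21 cm to the left of lens 1 (virtual), which is 26.4 − (-18.21) = 44.61 cm to the left of lens 2, so d_o2 = +44.61 cm.
Lens 2: 1/d_i2 = 1/f₂ − 1/d_o2 = 1/(11.0) − 1/(44.61) = 0.06849, so d_i2 = 14.6 cm.
The final image is real, 14.6 cm to the right of lens 2 (overall magnification ≈ -0.044).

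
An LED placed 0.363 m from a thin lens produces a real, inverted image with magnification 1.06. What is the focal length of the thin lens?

m = −d_i/d_o ⇒ d_i = −m·d_o = −(-1.06)·(0.363) = 0.3848 m.
1/f = 1/d_o + 1/d_i = 1/(0.363) + 1/(0.3848) = 5.354, so f = 0.187 m.
Since f is positive, the thin lens is converging.

f = 0.187 m (converging)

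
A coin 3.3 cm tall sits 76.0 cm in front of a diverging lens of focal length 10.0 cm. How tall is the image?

For a diverging lens, f = -10.0 cm.
1/d_i = 1/f − 1/d_o = 1/(-10.00) − 1/(76.0) = -0.1132, so d_i = -8.837 cm.
m = −d_i/d_o = +0.1163.
|h_i| = |m|·h_o = 0.1163 × 3.3 = 0.384 cm. The image is virtual, upright and reduced, on the same side as the object.

0.384 cm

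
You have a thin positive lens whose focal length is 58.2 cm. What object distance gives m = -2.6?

80.6 cm

m = −d_i/d_o ⇒ d_i = −m·d_o.
1/f = 1/d_o + 1/d_i = 1/d_o − 1/(m·d_o) = (1 − 1/m)/d_o, so d_o = f(1 − 1/m) = (58.20)(1 − 1/(-2.6)) = 80.6 cm.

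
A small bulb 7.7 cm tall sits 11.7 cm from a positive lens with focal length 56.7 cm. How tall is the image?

1/d_i = 1/f − 1/d_o = 1/(56.70) − 1/(11.7) = -0.06783, so d_i = -14.74 cm.
m = −d_i/d_o = +1.260.
|h_i| = |m|·h_o = 1.260 × 7.7 = 9.70 cm. The image is virtual, upright and enlarged, on the same side as the object.

9.70 cm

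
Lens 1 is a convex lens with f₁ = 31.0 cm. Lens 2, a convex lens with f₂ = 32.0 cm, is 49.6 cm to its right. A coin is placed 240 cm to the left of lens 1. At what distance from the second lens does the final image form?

Lens 1: 1/d_i1 = 1/f₁ − 1/d_o1 = 1/(31.0) − 1/(240) = 0.02809, so d_i1 = 35.60 cm.
The intermediate image is 35.60 cm to the right of lens 1, which is 49.6 − (35.60) = 14.00 cm to the left of lens 2, so d_o2 = +14.00 cm.
Lens 2: 1/d_i2 = 1/f₂ − 1/d_o2 = 1/(32.0) − 1/(14.00) = -0.04018, so d_i2 = -24.9 cm.
The final image is virtual, 24.9 cm to the left of lens 2 (overall magnification ≈ -0.26).

24.9 cm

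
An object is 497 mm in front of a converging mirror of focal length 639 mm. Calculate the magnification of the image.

m = +4.50

1/d_i = 1/f − 1/d_o = 1/(639.0) − 1/(497) = -0.0004471, so d_i = -2237 mm.
m = −d_i/d_o = −(-2237)/(497) = +4.50.
The image is virtual, upright and enlarged, behind the mirror.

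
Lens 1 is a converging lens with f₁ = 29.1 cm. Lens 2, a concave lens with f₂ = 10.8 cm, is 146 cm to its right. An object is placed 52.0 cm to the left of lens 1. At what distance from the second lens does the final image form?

Lens 1: 1/d_i1 = 1/f₁ − 1/d_o1 = 1/(29.1) − 1/(52.0) = 0.01513, so d_i1 = 66.08 cm.
The intermediate image is 66.08 cm to the right of lens 1, which is 146 − (66.08) = 79.92 cm to the left of lens 2, so d_o2 = +79.92 cm.
Lens 2 is diverging, so f₂ = −10.8 cm.
Lens 2: 1/d_i2 = 1/f₂ − 1/d_o2 = 1/(-10.8) − 1/(79.92) = -0.1051, so d_i2 = -9.51 cm.
The final image is virtual, 9.51 cm to the left of lens 2 (overall magnification ≈ -0.15).

9.51 cm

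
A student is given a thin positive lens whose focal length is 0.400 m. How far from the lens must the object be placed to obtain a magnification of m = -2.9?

m = −d_i/d_o ⇒ d_i = −m·d_o.
1/f = 1/d_o + 1/d_i = 1/d_o − 1/(m·d_o) = (1 − 1/m)/d_o, so d_o = f(1 − 1/m) = (0.4000)(1 − 1/(-2.9)) = 0.538 m.

0.538 m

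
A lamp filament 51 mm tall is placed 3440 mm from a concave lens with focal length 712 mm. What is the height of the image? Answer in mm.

For a concave lens, f = -712 mm.
1/d_i = 1/f − 1/d_o = 1/(-712.0) − 1/(3440) = -0.001695, so d_i = -589.9 mm.
m = −d_i/d_o = +0.1715.
|h_i| = |m|·h_o = 0.1715 × 51 = 8.75 mm. The image is virtual, upright and reduced, on the same side as the object.

8.75 mm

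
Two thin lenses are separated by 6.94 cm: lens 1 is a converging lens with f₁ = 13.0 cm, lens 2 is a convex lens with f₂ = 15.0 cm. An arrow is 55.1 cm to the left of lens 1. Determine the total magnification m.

m = -0.185

Lens 1: 1/d_i1 = 1/(13.0) − 1/(55.1) = 0.05877, so d_i1 = 17.01 cm; m₁ = −d_i1/d_o1 = -0.3087.
d_o2 = 6.94 − (17.01) = -10.07 cm (virtual object).
Lens 2: 1/d_i2 = 1/(15.0) − 1/(-10.07) = 0.1660, so d_i2 = 6.025 cm; m₂ = −d_i2/d_o2 = +0.5983.
m = m₁·m₂ = (-0.3087)(+0.5983) = -0.185.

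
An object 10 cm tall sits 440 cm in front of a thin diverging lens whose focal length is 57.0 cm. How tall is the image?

1.15 cm

For a diverging lens, f = -57.0 cm.
1/d_i = 1/f − 1/d_o = 1/(-57.00) − 1/(440) = -0.01982, so d_i = -50.46 cm.
m = −d_i/d_o = +0.1147.
|h_i| = |m|·h_o = 0.1147 × 10 = 1.15 cm. The image is virtual, upright and reduced, on the same side as the object.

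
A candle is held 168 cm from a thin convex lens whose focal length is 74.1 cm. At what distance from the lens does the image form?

Lens equation: 1/s_i = 1/f − 1/s_o = 1/(74.10) − 1/(168) = 0.01350 − 0.005952 = 0.007543, so s_i = 133 cm.
The image is real, inverted and reduced, on the far side of the lens.

133 cm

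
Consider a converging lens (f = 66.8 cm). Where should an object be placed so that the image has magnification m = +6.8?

57.0 cm

m = −d_i/d_o ⇒ d_i = −m·d_o.
1/f = 1/d_o + 1/d_i = 1/d_o − 1/(m·d_o) = (1 − 1/m)/d_o, so d_o = f(1 − 1/m) = (66.80)(1 − 1/(+6.8)) = 57.0 cm.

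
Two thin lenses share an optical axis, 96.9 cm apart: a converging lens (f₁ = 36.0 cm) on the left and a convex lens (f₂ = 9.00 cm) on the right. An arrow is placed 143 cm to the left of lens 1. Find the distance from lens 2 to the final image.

Lens 1: 1/d_i1 = 1/f₁ − 1/d_o1 = 1/(36.0) − 1/(143) = 0.02078, so d_i1 = 48.11 cm.
The intermediate image is 48.11 cm to the right of lens 1, which is 96.9 − (48.11) = 48.79 cm to the left of lens 2, so d_o2 = +48.79 cm.
Lens 2: 1/d_i2 = 1/f₂ − 1/d_o2 = 1/(9.00) − 1/(48.79) = 0.09062, so d_i2 = 11.0 cm.
The final image is real, 11.0 cm to the right of lens 2 (overall magnification ≈ 0.076).

11.0 cm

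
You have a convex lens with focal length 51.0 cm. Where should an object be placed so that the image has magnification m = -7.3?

m = −d_i/d_o ⇒ d_i = −m·d_o.
1/f = 1/d_o + 1/d_i = 1/d_o − 1/(m·d_o) = (1 − 1/m)/d_o, so d_o = f(1 − 1/m) = (51.00)(1 − 1/(-7.3)) = 58.0 cm.

58.0 cm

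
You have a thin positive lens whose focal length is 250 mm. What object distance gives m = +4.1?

m = −d_i/d_o ⇒ d_i = −m·d_o.
1/f = 1/d_o + 1/d_i = 1/d_o − 1/(m·d_o) = (1 − 1/m)/d_o, so d_o = f(1 − 1/m) = (250.0)(1 − 1/(+4.1)) = 189 mm.

189 mm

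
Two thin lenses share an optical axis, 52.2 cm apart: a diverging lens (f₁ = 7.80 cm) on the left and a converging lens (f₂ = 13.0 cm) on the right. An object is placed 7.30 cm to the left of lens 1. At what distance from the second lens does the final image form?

Lens 1 is diverging, so f₁ = −7.80 cm.
Lens 1: 1/d_i1 = 1/f₁ − 1/d_o1 = 1/(-7.80) − 1/(7.30) = -0.2652, so d_i1 = -3.771 cm.
The intermediate image is 3.771 cm to the left of lens 1 (virtual), which is 52.2 − (-3.771) = 55.97 cm to the left of lens 2, so d_o2 = +55.97 cm.
Lens 2: 1/d_i2 = 1/f₂ − 1/d_o2 = 1/(13.0) − 1/(55.97) = 0.05906, so d_i2 = 16.9 cm.
The final image is real, 16.9 cm to the right of lens 2 (overall magnification ≈ -0.16).

16.9 cm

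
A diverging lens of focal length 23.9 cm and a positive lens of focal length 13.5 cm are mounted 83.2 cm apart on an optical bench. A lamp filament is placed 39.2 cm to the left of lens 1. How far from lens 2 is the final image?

Lens 1 is diverging, so f₁ = −23.9 cm.
Lens 1: 1/d_i1 = 1/f₁ − 1/d_o1 = 1/(-23.9) − 1/(39.2) = -0.06735, so d_i1 = -14.85 cm.
The intermediate image is 14.85 cm to the left of lens 1 (virtual), which is 83.2 − (-14.85) = 98.05 cm to the left of lens 2, so d_o2 = +98.05 cm.
Lens 2: 1/d_i2 = 1/f₂ − 1/d_o2 = 1/(13.5) − 1/(98.05) = 0.06388, so d_i2 = 15.7 cm.
The final image is real, 15.7 cm to the right of lens 2 (overall magnification ≈ -0.060).

15.7 cm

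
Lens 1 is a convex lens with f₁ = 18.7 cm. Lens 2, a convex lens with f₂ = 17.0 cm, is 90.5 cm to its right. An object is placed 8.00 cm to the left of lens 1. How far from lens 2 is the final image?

Lens 1: 1/d_i1 = 1/f₁ − 1/d_o1 = 1/(18.7) − 1/(8.00) = -0.07152, so d_i1 = -13.98 cm.
The intermediate image is 13.98 cm to the left of lens 1 (virtual), which is 90.5 − (-13.98) = 104.5 cm to the left of lens 2, so d_o2 = +104.5 cm.
Lens 2: 1/d_i2 = 1/f₂ − 1/d_o2 = 1/(17.0) − 1/(104.5) = 0.04925, so d_i2 = 20.3 cm.
The final image is real, 20.3 cm to the right of lens 2 (overall magnification ≈ -0.34).

20.3 cm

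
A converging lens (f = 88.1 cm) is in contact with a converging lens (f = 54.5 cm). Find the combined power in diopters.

P₁ = 1/f₁ = 1/(0.881 m) = +1.135 D; P₂ = 1/f₂ = 1/(0.545 m) = +1.835 D.
For thin lenses in contact, P = P₁ + P₂ = (+1.135) + (+1.835) = +2.97 D.

P = +2.97 D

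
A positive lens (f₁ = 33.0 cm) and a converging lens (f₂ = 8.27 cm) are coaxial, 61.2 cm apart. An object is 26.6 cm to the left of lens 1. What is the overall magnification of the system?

Lens 1: 1/d_i1 = 1/(33.0) − 1/(26.6) = -0.007291, so d_i1 = -137.2 cm; m₁ = −d_i1/d_o1 = +5.158.
d_o2 = 61.2 − (-137.2) = 198.4 cm.
Lens 2: 1/d_i2 = 1/(8.27) − 1/(198.4) = 0.1159, so d_i2 = 8.630 cm; m₂ = −d_i2/d_o2 = -0.04350.
m = m₁·m₂ = (+5.158)(-0.04350) = -0.224.

m = -0.224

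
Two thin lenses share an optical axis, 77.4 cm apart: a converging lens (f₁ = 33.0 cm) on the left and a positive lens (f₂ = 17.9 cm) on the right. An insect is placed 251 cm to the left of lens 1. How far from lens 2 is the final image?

Lens 1: 1/d_i1 = 1/f₁ − 1/d_o1 = 1/(33.0) − 1/(251) = 0.02632, so d_i1 = 38.00 cm.
The intermediate image is 38.00 cm to the right of lens 1, which is 77.4 − (38.00) = 39.40 cm to the left of lens 2, so d_o2 = +39.40 cm.
Lens 2: 1/d_i2 = 1/f₂ − 1/d_o2 = 1/(17.9) − 1/(39.40) = 0.03049, so d_i2 = 32.8 cm.
The final image is real, 32.8 cm to the right of lens 2 (overall magnification ≈ 0.13).

32.8 cm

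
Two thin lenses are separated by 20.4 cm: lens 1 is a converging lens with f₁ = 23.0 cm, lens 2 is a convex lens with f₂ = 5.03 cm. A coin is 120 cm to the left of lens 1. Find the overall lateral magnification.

m = -0.0912

Lens 1: 1/d_i1 = 1/(23.0) − 1/(120) = 0.03514, so d_i1 = 28.45 cm; m₁ = −d_i1/d_o1 = -0.2371.
d_o2 = 20.4 − (28.45) = -8.050 cm (virtual object).
Lens 2: 1/d_i2 = 1/(5.03) − 1/(-8.050) = 0.3230, so d_i2 = 3.096 cm; m₂ = −d_i2/d_o2 = +0.3846.
m = m₁·m₂ = (-0.2371)(+0.3846) = -0.0912.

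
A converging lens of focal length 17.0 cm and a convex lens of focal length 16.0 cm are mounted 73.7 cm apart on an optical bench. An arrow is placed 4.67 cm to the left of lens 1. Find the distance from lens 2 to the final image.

Lens 1: 1/d_i1 = 1/f₁ − 1/d_o1 = 1/(17.0) − 1/(4.67) = -0.1553, so d_i1 = -6.439 cm.
The intermediate image is 6.439 cm to the left of lens 1 (virtual), which is 73.7 − (-6.439) = 80.14 cm to the left of lens 2, so d_o2 = +80.14 cm.
Lens 2: 1/d_i2 = 1/f₂ − 1/d_o2 = 1/(16.0) − 1/(80.14) = 0.05002, so d_i2 = 20.0 cm.
The final image is real, 20.0 cm to the right of lens 2 (overall magnification ≈ -0.34).

20.0 cm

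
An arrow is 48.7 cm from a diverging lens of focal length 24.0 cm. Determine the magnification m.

m = +0.330

For a diverging lens, f = -24.0 cm.
1/d_i = 1/f − 1/d_o = 1/(-24.00) − 1/(48.7) = -0.06220, so d_i = -16.08 cm.
m = −d_i/d_o = −(-16.08)/(48.7) = +0.330.
The image is virtual, upright and reduced, on the same side as the object.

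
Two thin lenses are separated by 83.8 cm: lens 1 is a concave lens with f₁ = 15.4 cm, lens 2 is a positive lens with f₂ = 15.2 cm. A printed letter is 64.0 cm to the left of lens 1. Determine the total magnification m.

m = -0.0364

f₁ = −15.4 cm (diverging).
Lens 1: 1/d_i1 = 1/(-15.4) − 1/(64.0) = -0.08056, so d_i1 = -12.41 cm; m₁ = −d_i1/d_o1 = +0.1939.
d_o2 = 83.8 − (-12.41) = 96.21 cm.
Lens 2: 1/d_i2 = 1/(15.2) − 1/(96.21) = 0.05540, so d_i2 = 18.05 cm; m₂ = −d_i2/d_o2 = -0.1876.
m = m₁·m₂ = (+0.1939)(-0.1876) = -0.0364.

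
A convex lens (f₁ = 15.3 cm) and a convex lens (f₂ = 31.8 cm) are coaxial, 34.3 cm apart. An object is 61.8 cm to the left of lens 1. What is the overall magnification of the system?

m = -0.587

Lens 1: 1/d_i1 = 1/(15.3) − 1/(61.8) = 0.04918, so d_i1 = 20.33 cm; m₁ = −d_i1/d_o1 = -0.3290.
d_o2 = 34.3 − (20.33) = 13.97 cm.
Lens 2: 1/d_i2 = 1/(31.8) − 1/(13.97) = -0.04014, so d_i2 = -24.92 cm; m₂ = −d_i2/d_o2 = +1.784.
m = m₁·m₂ = (-0.3290)(+1.784) = -0.587.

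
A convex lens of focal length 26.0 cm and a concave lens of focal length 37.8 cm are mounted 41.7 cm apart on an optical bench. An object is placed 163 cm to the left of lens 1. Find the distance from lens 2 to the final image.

Lens 1: 1/d_i1 = 1/f₁ − 1/d_o1 = 1/(26.0) − 1/(163) = 0.03233, so d_i1 = 30.93 cm.
The intermediate image is 30.93 cm to the right of lens 1, which is 41.7 − (30.93) = 10.77 cm to the left of lens 2, so d_o2 = +10.77 cm.
Lens 2 is diverging, so f₂ = −37.8 cm.
Lens 2: 1/d_i2 = 1/f₂ − 1/d_o2 = 1/(-37.8) − 1/(10.77) = -0.1193, so d_i2 = -8.38 cm.
The final image is virtual, 8.38 cm to the left of lens 2 (overall magnification ≈ -0.15).

8.38 cm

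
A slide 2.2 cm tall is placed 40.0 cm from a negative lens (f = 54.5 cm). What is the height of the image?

For a negative lens, f = -54.5 cm.
1/d_i = 1/f − 1/d_o = 1/(-54.50) − 1/(40.0) = -0.04335, so d_i = -23.07 cm.
m = −d_i/d_o = +0.5767.
|h_i| = |m|·h_o = 0.5767 × 2.2 = 1.27 cm. The image is virtual, upright and reduced, on the same side as the object.

1.27 cm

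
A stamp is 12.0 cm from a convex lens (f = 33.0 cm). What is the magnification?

1/d_i = 1/f − 1/d_o = 1/(33.00) − 1/(12.0) = -0.05303, so d_i = -18.86 cm.
m = −d_i/d_o = −(-18.86)/(12.0) = +1.57.
The image is virtual, upright and enlarged, on the same side as the object.

m = +1.57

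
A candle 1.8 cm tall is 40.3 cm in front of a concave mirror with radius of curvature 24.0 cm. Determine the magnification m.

f = R/2 = 24.0/2 = 12.00 cm.
1/d_i = 1/f − 1/d_o = 1/(12.00) − 1/(40.3) = 0.05852, so d_i = 17.09 cm.
m = −d_i/d_o = −(17.09)/(40.3) = -0.424.
The image is real, inverted and reduced, in front of the mirror.

m = -0.424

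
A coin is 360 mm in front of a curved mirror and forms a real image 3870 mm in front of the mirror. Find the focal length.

f = 329 mm (concave)

Real image ⇒ d_i = +3870 mm.
1/f = 1/d_o + 1/d_i = 1/(360) + 1/(3870) = 0.003036, so f = 329 mm.
Since f is positive, the curved mirror is concave.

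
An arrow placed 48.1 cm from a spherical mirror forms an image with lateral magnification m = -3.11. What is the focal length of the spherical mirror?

m = −d_i/d_o ⇒ d_i = −m·d_o = −(-3.11)·(48.1) = 149.6 cm.
1/f = 1/d_o + 1/d_i = 1/(48.1) + 1/(149.6) = 0.02747, so f = 36.4 cm.
Since f is positive, the spherical mirror is concave.

f = 36.4 cm (concave)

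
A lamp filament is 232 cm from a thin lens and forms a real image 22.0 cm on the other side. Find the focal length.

f = 20.1 cm (converging)

Real image ⇒ d_i = +22.0 cm.
1/f = 1/d_o + 1/d_i = 1/(232) + 1/(22.0) = 0.04976, so f = 20.1 cm.
Since f is positive, the thin lens is converging.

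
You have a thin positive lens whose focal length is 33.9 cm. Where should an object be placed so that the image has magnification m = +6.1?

m = −d_i/d_o ⇒ d_i = −m·d_o.
1/f = 1/d_o + 1/d_i = 1/d_o − 1/(m·d_o) = (1 − 1/m)/d_o, so d_o = f(1 − 1/m) = (33.90)(1 − 1/(+6.1)) = 28.3 cm.

28.3 cm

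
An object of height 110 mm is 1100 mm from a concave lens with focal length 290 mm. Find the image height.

For a concave lens, f = -290 mm.
1/d_i = 1/f − 1/d_o = 1/(-290.0) − 1/(1100) = -0.004357, so d_i = -229.5 mm.
m = −d_i/d_o = +0.2086.
|h_i| = |m|·h_o = 0.2086 × 110 = 22.9 mm. The image is virtual, upright and reduced, on the same side as the object.

22.9 mm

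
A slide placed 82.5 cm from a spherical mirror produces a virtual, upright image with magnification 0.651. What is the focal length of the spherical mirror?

f = -154 cm (convex)

m = −d_i/d_o ⇒ d_i = −m·d_o = −(+0.651)·(82.5) = -53.71 cm.
1/f = 1/d_o + 1/d_i = 1/(82.5) + 1/(-53.71) = -0.006497, so f = -154 cm.
Since f is negative, the spherical mirror is convex.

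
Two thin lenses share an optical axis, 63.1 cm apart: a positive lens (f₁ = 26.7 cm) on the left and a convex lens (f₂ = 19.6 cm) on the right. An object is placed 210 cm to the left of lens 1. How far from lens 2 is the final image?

49.4 cm

Lens 1: 1/d_i1 = 1/f₁ − 1/d_o1 = 1/(26.7) − 1/(210) = 0.03269, so d_i1 = 30.59 cm.
The intermediate image is 30.59 cm to the right of lens 1, which is 63.1 − (30.59) = 32.51 cm to the left of lens 2, so d_o2 = +32.51 cm.
Lens 2: 1/d_i2 = 1/f₂ − 1/d_o2 = 1/(19.6) − 1/(32.51) = 0.02026, so d_i2 = 49.4 cm.
The final image is real, 49.4 cm to the right of lens 2 (overall magnification ≈ 0.22).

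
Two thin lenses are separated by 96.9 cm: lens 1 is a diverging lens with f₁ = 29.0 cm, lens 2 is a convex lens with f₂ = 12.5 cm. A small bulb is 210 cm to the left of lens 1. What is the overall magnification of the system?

m = -0.0138

f₁ = −29.0 cm (diverging).
Lens 1: 1/d_i1 = 1/(-29.0) − 1/(210) = -0.03924, so d_i1 = -25.48 cm; m₁ = −d_i1/d_o1 = +0.1213.
d_o2 = 96.9 − (-25.48) = 122.4 cm.
Lens 2: 1/d_i2 = 1/(12.5) − 1/(122.4) = 0.07183, so d_i2 = 13.92 cm; m₂ = −d_i2/d_o2 = -0.1137.
m = m₁·m₂ = (+0.1213)(-0.1137) = -0.0138.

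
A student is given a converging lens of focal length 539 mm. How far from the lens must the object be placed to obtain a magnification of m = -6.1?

m = −d_i/d_o ⇒ d_i = −m·d_o.
1/f = 1/d_o + 1/d_i = 1/d_o − 1/(m·d_o) = (1 − 1/m)/d_o, so d_o = f(1 − 1/m) = (539.0)(1 − 1/(-6.1)) = 627 mm.

627 mm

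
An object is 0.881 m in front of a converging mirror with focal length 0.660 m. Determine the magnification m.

1/d_i = 1/f − 1/d_o = 1/(0.6600) − 1/(0.881) = 0.3801, so d_i = 2.631 m.
m = −d_i/d_o = −(2.631)/(0.881) = -2.99.
The image is real, inverted and enlarged, in front of the mirror.

m = -2.99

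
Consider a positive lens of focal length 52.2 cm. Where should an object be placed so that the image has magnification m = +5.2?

42.2 cm

m = −d_i/d_o ⇒ d_i = −m·d_o.
1/f = 1/d_o + 1/d_i = 1/d_o − 1/(m·d_o) = (1 − 1/m)/d_o, so d_o = f(1 − 1/m) = (52.20)(1 − 1/(+5.2)) = 42.2 cm.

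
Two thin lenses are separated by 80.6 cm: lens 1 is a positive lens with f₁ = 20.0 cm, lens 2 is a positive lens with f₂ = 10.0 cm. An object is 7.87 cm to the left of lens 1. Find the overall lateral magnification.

m = -0.197

Lens 1: 1/d_i1 = 1/(20.0) − 1/(7.87) = -0.07706, so d_i1 = -12.98 cm; m₁ = −d_i1/d_o1 = +1.649.
d_o2 = 80.6 − (-12.98) = 93.58 cm.
Lens 2: 1/d_i2 = 1/(10.0) − 1/(93.58) = 0.08931, so d_i2 = 11.20 cm; m₂ = −d_i2/d_o2 = -0.1196.
m = m₁·m₂ = (+1.649)(-0.1196) = -0.197.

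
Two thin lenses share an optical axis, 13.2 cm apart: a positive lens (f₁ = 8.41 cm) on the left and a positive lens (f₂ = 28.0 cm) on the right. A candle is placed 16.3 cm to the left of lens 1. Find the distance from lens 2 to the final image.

3.63 cm

Lens 1: 1/d_i1 = 1/f₁ − 1/d_o1 = 1/(8.41) − 1/(16.3) = 0.05756, so d_i1 = 17.37 cm.
The intermediate image is 17.37 cm to the right of lens 1, which lies 4.170 cm to the right of lens 2 — a virtual object — so d_o2 = −4.170 cm.
Lens 2: 1/d_i2 = 1/f₂ − 1/d_o2 = 1/(28.0) − 1/(-4.170) = 0.2755, so d_i2 = 3.63 cm.
The final image is real, 3.63 cm to the right of lens 2 (overall magnification ≈ -0.93).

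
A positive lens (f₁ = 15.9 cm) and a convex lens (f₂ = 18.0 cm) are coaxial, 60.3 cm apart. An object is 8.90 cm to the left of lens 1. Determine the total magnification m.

Lens 1: 1/d_i1 = 1/(15.9) − 1/(8.90) = -0.04947, so d_i1 = -20.22 cm; m₁ = −d_i1/d_o1 = +2.272.
d_o2 = 60.3 − (-20.22) = 80.52 cm.
Lens 2: 1/d_i2 = 1/(18.0) − 1/(80.52) = 0.04314, so d_i2 = 23.18 cm; m₂ = −d_i2/d_o2 = -0.2879.
m = m₁·m₂ = (+2.272)(-0.2879) = -0.654.

m = -0.654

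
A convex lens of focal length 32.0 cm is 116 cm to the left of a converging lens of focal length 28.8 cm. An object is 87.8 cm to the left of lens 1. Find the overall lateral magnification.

Lens 1: 1/d_i1 = 1/(32.0) − 1/(87.8) = 0.01986, so d_i1 = 50.35 cm; m₁ = −d_i1/d_o1 = -0.5735.
d_o2 = 116 − (50.35) = 65.65 cm.
Lens 2: 1/d_i2 = 1/(28.8) − 1/(65.65) = 0.01949, so d_i2 = 51.31 cm; m₂ = −d_i2/d_o2 = -0.7815.
m = m₁·m₂ = (-0.5735)(-0.7815) = +0.448.

m = +0.448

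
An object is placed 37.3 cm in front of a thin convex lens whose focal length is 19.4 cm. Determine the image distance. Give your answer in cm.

40.4 cm

Lens equation: 1/q = 1/f − 1/p = 1/(19.40) − 1/(37.3) = 0.05155 − 0.02681 = 0.02474, so q = 40.4 cm.
The image is real, inverted and enlarged, on the far side of the lens.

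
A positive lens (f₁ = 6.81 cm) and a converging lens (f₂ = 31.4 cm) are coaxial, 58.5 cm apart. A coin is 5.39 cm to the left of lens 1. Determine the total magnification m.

m = -2.84

Lens 1: 1/d_i1 = 1/(6.81) − 1/(5.39) = -0.03869, so d_i1 = -25.85 cm; m₁ = −d_i1/d_o1 = +4.796.
d_o2 = 58.5 − (-25.85) = 84.35 cm.
Lens 2: 1/d_i2 = 1/(31.4) − 1/(84.35) = 0.01999, so d_i2 = 50.02 cm; m₂ = −d_i2/d_o2 = -0.5930.
m = m₁·m₂ = (+4.796)(-0.5930) = -2.84.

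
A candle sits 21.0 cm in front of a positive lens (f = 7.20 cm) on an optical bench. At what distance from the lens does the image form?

11.0 cm

Thin-lens equation: 1/q = 1/f − 1/p = 1/(7.200) − 1/(21.0) = 0.1389 − 0.04762 = 0.09127, so q = 11.0 cm.
The image is real, inverted and reduced, on the far side of the lens.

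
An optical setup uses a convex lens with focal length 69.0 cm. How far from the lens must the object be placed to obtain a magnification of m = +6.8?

m = −d_i/d_o ⇒ d_i = −m·d_o.
1/f = 1/d_o + 1/d_i = 1/d_o − 1/(m·d_o) = (1 − 1/m)/d_o, so d_o = f(1 − 1/m) = (69.00)(1 − 1/(+6.8)) = 58.9 cm.

58.9 cm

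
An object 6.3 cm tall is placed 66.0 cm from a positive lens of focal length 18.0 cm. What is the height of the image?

2.36 cm

1/d_i = 1/f − 1/d_o = 1/(18.00) − 1/(66.0) = 0.04040, so d_i = 24.75 cm.
m = −d_i/d_o = -0.3750.
|h_i| = |m|·h_o = 0.3750 × 6.3 = 2.36 cm. The image is real, inverted and reduced, on the far side of the lens.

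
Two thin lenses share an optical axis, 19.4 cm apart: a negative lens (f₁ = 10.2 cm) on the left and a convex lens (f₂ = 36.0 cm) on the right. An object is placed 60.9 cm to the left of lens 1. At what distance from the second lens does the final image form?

129 cm

Lens 1 is diverging, so f₁ = −10.2 cm.
Lens 1: 1/d_i1 = 1/f₁ − 1/d_o1 = 1/(-10.2) − 1/(60.9) = -0.1145, so d_i1 = -8.737 cm.
The intermediate image is 8.737 cm to the left of lens 1 (virtual), which is 19.4 − (-8.737) = 28.14 cm to the left of lens 2, so d_o2 = +28.14 cm.
Lens 2: 1/d_i2 = 1/f₂ − 1/d_o2 = 1/(36.0) − 1/(28.14) = -0.007759, so d_i2 = -129 cm.
The final image is virtual, 129 cm to the left of lens 2 (overall magnification ≈ 0.66).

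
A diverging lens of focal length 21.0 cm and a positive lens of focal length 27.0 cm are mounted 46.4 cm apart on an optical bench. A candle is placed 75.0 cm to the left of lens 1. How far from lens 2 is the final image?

47.4 cm

Lens 1 is diverging, so f₁ = −21.0 cm.
Lens 1: 1/d_i1 = 1/f₁ − 1/d_o1 = 1/(-21.0) − 1/(75.0) = -0.06095, so d_i1 = -16.41 cm.
The intermediate image is 16.41 cm to the left of lens 1 (virtual), which is 46.4 − (-16.41) = 62.81 cm to the left of lens 2, so d_o2 = +62.81 cm.
Lens 2: 1/d_i2 = 1/f₂ − 1/d_o2 = 1/(27.0) − 1/(62.81) = 0.02112, so d_i2 = 47.4 cm.
The final image is real, 47.4 cm to the right of lens 2 (overall magnification ≈ -0.16).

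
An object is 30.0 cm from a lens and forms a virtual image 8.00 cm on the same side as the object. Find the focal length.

f = -10.9 cm (diverging)

Virtual image ⇒ d_i = −8.00 cm.
1/f = 1/d_o + 1/d_i = 1/(30.0) + 1/(-8.00) = -0.09167, so f = -10.9 cm.
Since f is negative, the lens is diverging.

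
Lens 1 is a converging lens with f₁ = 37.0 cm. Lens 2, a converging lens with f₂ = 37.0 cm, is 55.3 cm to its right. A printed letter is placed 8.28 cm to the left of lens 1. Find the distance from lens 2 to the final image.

Lens 1: 1/d_i1 = 1/f₁ − 1/d_o1 = 1/(37.0) − 1/(8.28) = -0.09375, so d_i1 = -10.67 cm.
The intermediate image is 10.67 cm to the left of lens 1 (virtual), which is 55.3 − (-10.67) = 65.97 cm to the left of lens 2, so d_o2 = +65.97 cm.
Lens 2: 1/d_i2 = 1/f₂ − 1/d_o2 = 1/(37.0) − 1/(65.97) = 0.01187, so d_i2 = 84.3 cm.
The final image is real, 84.3 cm to the right of lens 2 (overall magnification ≈ -1.6).

84.3 cm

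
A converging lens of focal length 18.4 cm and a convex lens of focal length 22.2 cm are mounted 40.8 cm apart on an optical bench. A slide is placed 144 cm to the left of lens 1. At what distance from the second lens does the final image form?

175 cm

Lens 1: 1/d_i1 = 1/f₁ − 1/d_o1 = 1/(18.4) − 1/(144) = 0.04740, so d_i1 = 21.10 cm.
The intermediate image is 21.10 cm to the right of lens 1, which is 40.8 − (21.10) = 19.70 cm to the left of lens 2, so d_o2 = +19.70 cm.
Lens 2: 1/d_i2 = 1/f₂ − 1/d_o2 = 1/(22.2) − 1/(19.70) = -0.005716, so d_i2 = -175 cm.
The final image is virtual, 175 cm to the left of lens 2 (overall magnification ≈ -1.3).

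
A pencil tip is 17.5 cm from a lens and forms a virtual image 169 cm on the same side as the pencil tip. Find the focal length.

f = 19.5 cm (converging)

Virtual image ⇒ d_i = −169 cm.
1/f = 1/d_o + 1/d_i = 1/(17.5) + 1/(-169) = 0.05123, so f = 19.5 cm.
Since f is positive, the lens is converging.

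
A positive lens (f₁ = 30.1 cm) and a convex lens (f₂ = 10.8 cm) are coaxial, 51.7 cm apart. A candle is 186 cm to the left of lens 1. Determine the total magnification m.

m = +0.418

Lens 1: 1/d_i1 = 1/(30.1) − 1/(186) = 0.02785, so d_i1 = 35.91 cm; m₁ = −d_i1/d_o1 = -0.1931.
d_o2 = 51.7 − (35.91) = 15.79 cm.
Lens 2: 1/d_i2 = 1/(10.8) − 1/(15.79) = 0.02926, so d_i2 = 34.17 cm; m₂ = −d_i2/d_o2 = -2.164.
m = m₁·m₂ = (-0.1931)(-2.164) = +0.418.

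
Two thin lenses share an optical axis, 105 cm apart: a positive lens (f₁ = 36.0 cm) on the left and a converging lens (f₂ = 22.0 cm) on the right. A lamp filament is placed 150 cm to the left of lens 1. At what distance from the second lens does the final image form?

Lens 1: 1/d_i1 = 1/f₁ − 1/d_o1 = 1/(36.0) − 1/(150) = 0.02111, so d_i1 = 47.37 cm.
The intermediate image is 47.37 cm to the right of lens 1, which is 105 − (47.37) = 57.63 cm to the left of lens 2, so d_o2 = +57.63 cm.
Lens 2: 1/d_i2 = 1/f₂ − 1/d_o2 = 1/(22.0) − 1/(57.63) = 0.02810, so d_i2 = 35.6 cm.
The final image is real, 35.6 cm to the right of lens 2 (overall magnification ≈ 0.19).

35.6 cm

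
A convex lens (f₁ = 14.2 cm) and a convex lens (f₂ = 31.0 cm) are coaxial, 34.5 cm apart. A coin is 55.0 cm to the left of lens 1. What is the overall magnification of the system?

m = -0.690

Lens 1: 1/d_i1 = 1/(14.2) − 1/(55.0) = 0.05224, so d_i1 = 19.14 cm; m₁ = −d_i1/d_o1 = -0.3480.
d_o2 = 34.5 − (19.14) = 15.36 cm.
Lens 2: 1/d_i2 = 1/(31.0) − 1/(15.36) = -0.03285, so d_i2 = -30.45 cm; m₂ = −d_i2/d_o2 = +1.982.
m = m₁·m₂ = (-0.3480)(+1.982) = -0.690.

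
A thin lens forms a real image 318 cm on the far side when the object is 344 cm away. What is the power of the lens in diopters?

P = +0.605 D

d_i = +318 cm.
1/f = 1/d_o + 1/d_i = 1/(344) + 1/(318) = 0.006052 cm⁻¹.
f = 165.2 cm = 1.652 m, so P = 1/f = +0.605 D.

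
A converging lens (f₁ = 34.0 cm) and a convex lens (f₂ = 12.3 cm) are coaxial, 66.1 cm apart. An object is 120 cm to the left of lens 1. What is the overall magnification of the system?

m = +0.765

Lens 1: 1/d_i1 = 1/(34.0) − 1/(120) = 0.02108, so d_i1 = 47.44 cm; m₁ = −d_i1/d_o1 = -0.3953.
d_o2 = 66.1 − (47.44) = 18.66 cm.
Lens 2: 1/d_i2 = 1/(12.3) − 1/(18.66) = 0.02771, so d_i2 = 36.09 cm; m₂ = −d_i2/d_o2 = -1.934.
m = m₁·m₂ = (-0.3953)(-1.934) = +0.765.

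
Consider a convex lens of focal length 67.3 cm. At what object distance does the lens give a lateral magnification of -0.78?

m = −d_i/d_o ⇒ d_i = −m·d_o.
1/f = 1/d_o + 1/d_i = 1/d_o − 1/(m·d_o) = (1 − 1/m)/d_o, so d_o = f(1 − 1/m) = (67.30)(1 − 1/(-0.78)) = 154 cm.

154 cm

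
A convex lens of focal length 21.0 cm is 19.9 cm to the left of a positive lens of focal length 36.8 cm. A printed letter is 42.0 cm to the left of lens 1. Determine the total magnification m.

Lens 1: 1/d_i1 = 1/(21.0) − 1/(42.0) = 0.02381, so d_i1 = 42.00 cm; m₁ = −d_i1/d_o1 = -1.000.
d_o2 = 19.9 − (42.00) = -22.10 cm (virtual object).
Lens 2: 1/d_i2 = 1/(36.8) − 1/(-22.10) = 0.07242, so d_i2 = 13.81 cm; m₂ = −d_i2/d_o2 = +0.6248.
m = m₁·m₂ = (-1.000)(+0.6248) = -0.625.

m = -0.625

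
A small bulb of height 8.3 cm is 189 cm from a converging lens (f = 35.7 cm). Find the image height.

1/d_i = 1/f − 1/d_o = 1/(35.70) − 1/(189) = 0.02272, so d_i = 44.01 cm.
m = −d_i/d_o = -0.2329.
|h_i| = |m|·h_o = 0.2329 × 8.3 = 1.93 cm. The image is real, inverted and reduced, on the far side of the lens.

1.93 cm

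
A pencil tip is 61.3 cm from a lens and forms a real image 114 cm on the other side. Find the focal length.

f = 39.9 cm (converging)

Real image ⇒ d_i = +114 cm.
1/f = 1/d_o + 1/d_i = 1/(61.3) + 1/(114) = 0.02509, so f = 39.9 cm.
Since f is positive, the lens is converging.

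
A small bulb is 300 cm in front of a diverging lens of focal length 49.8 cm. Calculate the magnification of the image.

m = +0.142

For a diverging lens, f = -49.8 cm.
1/d_i = 1/f − 1/d_o = 1/(-49.80) − 1/(300) = -0.02341, so d_i = -42.71 cm.
m = −d_i/d_o = −(-42.71)/(300) = +0.142.
The image is virtual, upright and reduced, on the same side as the object.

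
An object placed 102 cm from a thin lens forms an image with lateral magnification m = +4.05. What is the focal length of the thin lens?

m = −d_i/d_o ⇒ d_i = −m·d_o = −(+4.05)·(102) = -413.1 cm.
1/f = 1/d_o + 1/d_i = 1/(102) + 1/(-413.1) = 0.007383, so f = 135 cm.
Since f is positive, the thin lens is converging.

f = 135 cm (converging)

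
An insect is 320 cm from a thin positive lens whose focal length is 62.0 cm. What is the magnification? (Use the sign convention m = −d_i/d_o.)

m = -0.240

1/d_i = 1/f − 1/d_o = 1/(62.00) − 1/(320) = 0.01300, so d_i = 76.90 cm.
m = −d_i/d_o = −(76.90)/(320) = -0.240.
The image is real, inverted and reduced, on the far side of the lens.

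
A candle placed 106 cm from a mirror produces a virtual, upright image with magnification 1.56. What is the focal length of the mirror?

m = −d_i/d_o ⇒ d_i = −m·d_o = −(+1.56)·(106) = -165.4 cm.
1/f = 1/d_o + 1/d_i = 1/(106) + 1/(-165.4) = 0.003388, so f = 295 cm.
Since f is positive, the mirror is concave.

f = 295 cm (concave)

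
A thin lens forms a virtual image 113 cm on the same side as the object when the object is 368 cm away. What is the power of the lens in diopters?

Virtual image ⇒ d_i = −113 cm.
1/f = 1/d_o + 1/d_i = 1/(368) + 1/(-113) = -0.006132 cm⁻¹.
f = -163.1 cm = -1.631 m, so P = 1/f = -0.613 D.

P = -0.613 D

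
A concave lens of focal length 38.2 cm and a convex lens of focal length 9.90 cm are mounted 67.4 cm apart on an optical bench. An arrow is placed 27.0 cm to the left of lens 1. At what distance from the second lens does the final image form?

11.2 cm

Lens 1 is diverging, so f₁ = −38.2 cm.
Lens 1: 1/d_i1 = 1/f₁ − 1/d_o1 = 1/(-38.2) − 1/(27.0) = -0.06322, so d_i1 = -15.82 cm.
The intermediate image is 15.82 cm to the left of lens 1 (virtual), which is 67.4 − (-15.82) = 83.22 cm to the left of lens 2, so d_o2 = +83.22 cm.
Lens 2: 1/d_i2 = 1/f₂ − 1/d_o2 = 1/(9.90) − 1/(83.22) = 0.08899, so d_i2 = 11.2 cm.
The final image is real, 11.2 cm to the right of lens 2 (overall magnification ≈ -0.079).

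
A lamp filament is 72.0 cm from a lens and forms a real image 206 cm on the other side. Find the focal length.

f = 53.4 cm (converging)

Real image ⇒ d_i = +206 cm.
1/f = 1/d_o + 1/d_i = 1/(72.0) + 1/(206) = 0.01874, so f = 53.4 cm.
Since f is positive, the lens is converging.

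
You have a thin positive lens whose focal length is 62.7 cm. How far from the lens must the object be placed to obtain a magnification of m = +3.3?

m = −d_i/d_o ⇒ d_i = −m·d_o.
1/f = 1/d_o + 1/d_i = 1/d_o − 1/(m·d_o) = (1 − 1/m)/d_o, so d_o = f(1 − 1/m) = (62.70)(1 − 1/(+3.3)) = 43.7 cm.

43.7 cm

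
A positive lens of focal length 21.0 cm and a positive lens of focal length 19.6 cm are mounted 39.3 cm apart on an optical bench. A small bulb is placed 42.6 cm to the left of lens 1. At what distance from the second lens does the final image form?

1.91 cm

Lens 1: 1/d_i1 = 1/f₁ − 1/d_o1 = 1/(21.0) − 1/(42.6) = 0.02414, so d_i1 = 41.42 cm.
The intermediate image is 41.42 cm to the right of lens 1, which lies 2.120 cm to the right of lens 2 — a virtual object — so d_o2 = −2.120 cm.
Lens 2: 1/d_i2 = 1/f₂ − 1/d_o2 = 1/(19.6) − 1/(-2.120) = 0.5227, so d_i2 = 1.91 cm.
The final image is real, 1.91 cm to the right of lens 2 (overall magnification ≈ -0.88).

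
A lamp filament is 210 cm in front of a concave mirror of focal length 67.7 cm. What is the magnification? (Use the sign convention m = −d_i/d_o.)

m = -0.476

1/d_i = 1/f − 1/d_o = 1/(67.70) − 1/(210) = 0.01001, so d_i = 99.91 cm.
m = −d_i/d_o = −(99.91)/(210) = -0.476.
The image is real, inverted and reduced, in front of the mirror.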